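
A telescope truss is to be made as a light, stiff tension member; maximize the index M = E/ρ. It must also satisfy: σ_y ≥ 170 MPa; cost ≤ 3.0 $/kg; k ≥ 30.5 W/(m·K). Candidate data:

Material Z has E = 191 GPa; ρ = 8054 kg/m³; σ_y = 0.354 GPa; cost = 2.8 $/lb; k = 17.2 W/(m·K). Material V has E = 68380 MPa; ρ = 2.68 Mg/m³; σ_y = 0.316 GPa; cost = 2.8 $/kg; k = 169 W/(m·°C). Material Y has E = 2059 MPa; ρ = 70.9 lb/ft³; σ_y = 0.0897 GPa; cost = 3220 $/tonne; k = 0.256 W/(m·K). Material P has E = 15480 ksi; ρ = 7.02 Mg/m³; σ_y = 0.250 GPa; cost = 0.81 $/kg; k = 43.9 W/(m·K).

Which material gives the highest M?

Screen on constraints: σ_y ≥ 170 MPa; cost ≤ 3.0 $/kg; k ≥ 30.5 W/(m·K). Survivors: material V, material P.
In SI units:
  material V: E = 68.38 GPa, ρ = 2680 kg/m³
  material P: E = 106.7 GPa, ρ = 7020 kg/m³
  material V: M = 25.5 MN·m/kg
  material P: M = 15.2 MN·m/kg
The maximum is for material V.

material V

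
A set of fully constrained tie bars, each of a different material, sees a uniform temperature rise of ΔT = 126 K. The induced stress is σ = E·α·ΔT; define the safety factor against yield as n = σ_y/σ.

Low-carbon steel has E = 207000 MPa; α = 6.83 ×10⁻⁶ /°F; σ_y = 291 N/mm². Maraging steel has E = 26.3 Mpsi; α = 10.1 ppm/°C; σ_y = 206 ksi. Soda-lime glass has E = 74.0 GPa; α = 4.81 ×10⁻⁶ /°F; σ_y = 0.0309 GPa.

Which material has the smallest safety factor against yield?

With everything in SI (GPa, ×10⁻⁶/K, MPa):
  low-carbon steel: E = 207.0, α = 12.3, σ_y = 291.0 → σ = 321 MPa, n = 0.908
  maraging steel: E = 181.3, α = 10.1, σ_y = 1420 → σ = 231 MPa, n = 6.15
  soda-lime glass: E = 74.00, α = 8.66, σ_y = 30.90 → σ = 80.7 MPa, n = 0.383
The minimum is soda-lime glass at n = 0.383.

soda-lime glass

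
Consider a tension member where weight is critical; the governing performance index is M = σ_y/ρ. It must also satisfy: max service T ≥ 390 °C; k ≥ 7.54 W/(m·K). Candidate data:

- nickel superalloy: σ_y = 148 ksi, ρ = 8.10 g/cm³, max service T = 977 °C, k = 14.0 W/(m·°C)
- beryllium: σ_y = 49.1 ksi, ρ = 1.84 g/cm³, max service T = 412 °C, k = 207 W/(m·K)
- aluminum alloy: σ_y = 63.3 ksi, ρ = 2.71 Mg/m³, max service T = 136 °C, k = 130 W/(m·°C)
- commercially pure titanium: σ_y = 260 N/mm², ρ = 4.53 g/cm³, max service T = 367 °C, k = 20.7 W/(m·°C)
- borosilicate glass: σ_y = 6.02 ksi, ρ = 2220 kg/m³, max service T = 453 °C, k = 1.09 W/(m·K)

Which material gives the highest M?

Screen on constraints: max service T ≥ 390 °C; k ≥ 7.54 W/(m·K). Survivors: nickel superalloy, beryllium.
In SI units:
  nickel superalloy: σ_y = 1020 MPa, ρ = 8100 kg/m³
  beryllium: σ_y = 338.5 MPa, ρ = 1840 kg/m³
  beryllium: M = 184 kN·m/kg
  nickel superalloy: M = 126 kN·m/kg
Beryllium has the largest M.

beryllium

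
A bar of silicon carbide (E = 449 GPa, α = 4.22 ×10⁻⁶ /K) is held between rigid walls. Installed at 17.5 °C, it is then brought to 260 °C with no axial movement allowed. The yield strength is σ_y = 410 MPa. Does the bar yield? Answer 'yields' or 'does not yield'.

yields

ΔT = 242.5 K. Constrained thermal stress σ = E·α·ΔT = 449.0×10³ MPa × 4.22×10⁻⁶ × 242.5 = 459 MPa (compressive).
Compare to σ_y = 410 MPa: σ ≥ σ_y, so it yields.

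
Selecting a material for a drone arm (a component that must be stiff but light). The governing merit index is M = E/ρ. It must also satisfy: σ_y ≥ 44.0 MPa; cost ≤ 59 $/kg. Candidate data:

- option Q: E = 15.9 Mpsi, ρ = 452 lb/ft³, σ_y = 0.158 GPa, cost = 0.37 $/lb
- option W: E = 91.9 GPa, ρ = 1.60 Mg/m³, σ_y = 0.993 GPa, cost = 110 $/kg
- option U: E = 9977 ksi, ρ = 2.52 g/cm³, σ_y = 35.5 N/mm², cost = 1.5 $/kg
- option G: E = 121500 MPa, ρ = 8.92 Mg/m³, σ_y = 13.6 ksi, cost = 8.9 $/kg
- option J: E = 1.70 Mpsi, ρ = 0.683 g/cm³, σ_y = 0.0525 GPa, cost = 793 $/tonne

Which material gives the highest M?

Screen on constraints: σ_y ≥ 44.0 MPa; cost ≤ 59 $/kg. Survivors: option Q, option G, option J.
Convert each candidate to consistent units, then evaluate M:
  option Q: E = 109.6 GPa, ρ = 7240 kg/m³
  option G: E = 121.5 GPa, ρ = 8920 kg/m³
  option J: E = 11.72 GPa, ρ = 683.0 kg/m³
  option J: M = 17.2 MN·m/kg
  option Q: M = 15.1 MN·m/kg
  option G: M = 13.6 MN·m/kg
Highest index: option J.

option J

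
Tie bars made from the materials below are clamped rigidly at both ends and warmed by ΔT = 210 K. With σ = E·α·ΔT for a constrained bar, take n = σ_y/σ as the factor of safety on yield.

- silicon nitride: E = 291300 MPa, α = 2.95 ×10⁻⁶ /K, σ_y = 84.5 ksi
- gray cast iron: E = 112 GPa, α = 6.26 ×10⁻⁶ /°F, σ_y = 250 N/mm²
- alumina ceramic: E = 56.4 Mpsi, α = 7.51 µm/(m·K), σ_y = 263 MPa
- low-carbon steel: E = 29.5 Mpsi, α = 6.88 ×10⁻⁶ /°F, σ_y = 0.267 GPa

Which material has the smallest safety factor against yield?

alumina ceramic

With everything in SI (GPa, ×10⁻⁶/K, MPa):
  silicon nitride: E = 291.3, α = 2.95, σ_y = 582.6 → σ = 180 MPa, n = 3.23
  gray cast iron: E = 112.0, α = 11.3, σ_y = 250.0 → σ = 265 MPa, n = 0.943
  alumina ceramic: E = 388.9, α = 7.51, σ_y = 263.0 → σ = 613 MPa, n = 0.429
  low-carbon steel: E = 203.4, α = 12.4, σ_y = 267.0 → σ = 529 MPa, n = 0.505
Smallest n: alumina ceramic with n = 0.429.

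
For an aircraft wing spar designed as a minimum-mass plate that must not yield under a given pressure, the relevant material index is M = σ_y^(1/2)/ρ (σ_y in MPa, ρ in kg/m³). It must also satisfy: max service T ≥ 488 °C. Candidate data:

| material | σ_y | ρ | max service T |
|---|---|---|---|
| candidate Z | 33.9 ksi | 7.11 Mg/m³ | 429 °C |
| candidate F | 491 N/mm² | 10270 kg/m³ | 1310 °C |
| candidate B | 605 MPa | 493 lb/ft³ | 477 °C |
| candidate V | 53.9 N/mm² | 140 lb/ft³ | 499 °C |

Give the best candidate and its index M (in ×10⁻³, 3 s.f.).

candidate V, M = 3.27×10⁻³

Screen on constraints: max service T ≥ 488 °C. Survivors: candidate F, candidate V.
After converting to SI:
  candidate F: σ_y = 491.0 MPa, ρ = 10270 kg/m³
  candidate V: σ_y = 53.90 MPa, ρ = 2243 kg/m³
  candidate V: M = 3.27×10⁻³
  candidate F: M = 2.16×10⁻³
Highest index: candidate V.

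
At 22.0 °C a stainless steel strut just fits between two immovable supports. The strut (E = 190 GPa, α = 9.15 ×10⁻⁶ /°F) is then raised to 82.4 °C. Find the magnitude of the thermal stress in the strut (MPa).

189 MPa

α = 9.15×10⁻⁶/°F × 9/5 = 16.5×10⁻⁶/K.
ΔT = 60.40 K. Constrained thermal stress σ = E·α·ΔT = 190.0×10³ MPa × 16.5×10⁻⁶ × 60.40 = 189 MPa (compressive).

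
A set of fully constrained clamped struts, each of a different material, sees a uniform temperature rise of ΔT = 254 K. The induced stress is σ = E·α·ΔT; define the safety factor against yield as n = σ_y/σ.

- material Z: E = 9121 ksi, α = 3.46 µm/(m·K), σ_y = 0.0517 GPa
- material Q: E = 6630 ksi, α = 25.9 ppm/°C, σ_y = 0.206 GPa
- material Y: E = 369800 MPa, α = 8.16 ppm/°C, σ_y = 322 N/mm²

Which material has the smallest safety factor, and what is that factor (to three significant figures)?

material Y, n = 0.420

In consistent units (E in GPa, α in ×10⁻⁶/K, σ_y in MPa):
  material Z: E = 62.89, α = 3.46, σ_y = 51.70 → σ = 55.3 MPa, n = 0.935
  material Q: E = 45.71, α = 25.9, σ_y = 206.0 → σ = 301 MPa, n = 0.685
  material Y: E = 369.8, α = 8.16, σ_y = 322.0 → σ = 766 MPa, n = 0.420
Smallest n: material Y with n = 0.420.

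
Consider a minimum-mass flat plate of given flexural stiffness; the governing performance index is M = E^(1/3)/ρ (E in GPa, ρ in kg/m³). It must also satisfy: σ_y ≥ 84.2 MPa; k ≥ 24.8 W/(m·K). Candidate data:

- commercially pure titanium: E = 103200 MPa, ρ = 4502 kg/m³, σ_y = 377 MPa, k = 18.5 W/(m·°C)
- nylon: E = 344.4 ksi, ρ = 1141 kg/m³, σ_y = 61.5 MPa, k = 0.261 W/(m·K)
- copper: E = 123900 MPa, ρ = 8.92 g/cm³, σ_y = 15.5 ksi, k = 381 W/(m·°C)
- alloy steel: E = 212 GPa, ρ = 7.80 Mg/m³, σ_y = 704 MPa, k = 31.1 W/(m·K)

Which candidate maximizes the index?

alloy steel

Screen on constraints: σ_y ≥ 84.2 MPa; k ≥ 24.8 W/(m·K). Survivors: copper, alloy steel.
Normalizing units and computing the index:
  copper: E = 123.9 GPa, ρ = 8920 kg/m³
  alloy steel: E = 212.0 GPa, ρ = 7800 kg/m³
  alloy steel: M = 0.764×10⁻³
  copper: M = 0.559×10⁻³
Highest index: alloy steel.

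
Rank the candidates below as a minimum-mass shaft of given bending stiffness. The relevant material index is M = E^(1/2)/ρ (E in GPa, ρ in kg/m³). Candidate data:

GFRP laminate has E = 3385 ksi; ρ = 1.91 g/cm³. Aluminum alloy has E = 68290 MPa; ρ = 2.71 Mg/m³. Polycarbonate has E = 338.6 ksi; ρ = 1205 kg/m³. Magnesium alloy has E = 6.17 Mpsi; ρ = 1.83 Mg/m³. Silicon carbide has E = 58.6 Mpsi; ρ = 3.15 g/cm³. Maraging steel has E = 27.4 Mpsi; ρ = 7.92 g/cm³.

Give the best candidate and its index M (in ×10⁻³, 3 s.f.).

silicon carbide, M = 6.38×10⁻³

Putting every candidate on a common basis:
  GFRP laminate: E = 23.34 GPa, ρ = 1910 kg/m³
  aluminum alloy: E = 68.29 GPa, ρ = 2710 kg/m³
  polycarbonate: E = 2.335 GPa, ρ = 1205 kg/m³
  magnesium alloy: E = 42.54 GPa, ρ = 1830 kg/m³
  silicon carbide: E = 404.0 GPa, ρ = 3150 kg/m³
  maraging steel: E = 188.9 GPa, ρ = 7920 kg/m³
  silicon carbide: M = 6.38×10⁻³
  magnesium alloy: M = 3.56×10⁻³
  aluminum alloy: M = 3.05×10⁻³
  GFRP laminate: M = 2.53×10⁻³
  maraging steel: M = 1.74×10⁻³
  polycarbonate: M = 1.27×10⁻³
Silicon carbide ranks first.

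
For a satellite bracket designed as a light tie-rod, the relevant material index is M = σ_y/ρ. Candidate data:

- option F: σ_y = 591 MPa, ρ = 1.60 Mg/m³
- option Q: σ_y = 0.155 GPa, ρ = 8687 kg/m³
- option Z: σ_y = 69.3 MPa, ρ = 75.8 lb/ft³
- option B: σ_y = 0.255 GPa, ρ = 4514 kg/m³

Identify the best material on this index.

option F

Convert each candidate to consistent units, then evaluate M:
  option F: σ_y = 591.0 MPa, ρ = 1600 kg/m³
  option Q: σ_y = 155.0 MPa, ρ = 8687 kg/m³
  option Z: σ_y = 69.30 MPa, ρ = 1214 kg/m³
  option B: σ_y = 255.0 MPa, ρ = 4514 kg/m³
  option F: M = 369 kN·m/kg
  option Z: M = 57.1 kN·m/kg
  option B: M = 56.5 kN·m/kg
  option Q: M = 17.8 kN·m/kg
Option F has the largest M.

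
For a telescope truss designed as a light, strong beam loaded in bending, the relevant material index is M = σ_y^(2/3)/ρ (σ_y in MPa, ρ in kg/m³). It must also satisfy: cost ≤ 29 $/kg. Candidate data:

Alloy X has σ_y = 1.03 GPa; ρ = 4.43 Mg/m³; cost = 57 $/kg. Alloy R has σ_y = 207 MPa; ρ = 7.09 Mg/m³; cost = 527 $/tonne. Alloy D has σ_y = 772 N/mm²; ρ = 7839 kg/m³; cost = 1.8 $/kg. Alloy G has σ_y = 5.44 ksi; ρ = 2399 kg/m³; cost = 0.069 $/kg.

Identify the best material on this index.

Screen on constraints: cost ≤ 29 $/kg. Survivors: alloy R, alloy D, alloy G.
After converting to SI:
  alloy R: σ_y = 207.0 MPa, ρ = 7090 kg/m³
  alloy D: σ_y = 772.0 MPa, ρ = 7839 kg/m³
  alloy G: σ_y = 37.51 MPa, ρ = 2399 kg/m³
  alloy D: M = 10.7×10⁻³
  alloy R: M = 4.94×10⁻³
  alloy G: M = 4.67×10⁻³
The maximum is for alloy D.

alloy D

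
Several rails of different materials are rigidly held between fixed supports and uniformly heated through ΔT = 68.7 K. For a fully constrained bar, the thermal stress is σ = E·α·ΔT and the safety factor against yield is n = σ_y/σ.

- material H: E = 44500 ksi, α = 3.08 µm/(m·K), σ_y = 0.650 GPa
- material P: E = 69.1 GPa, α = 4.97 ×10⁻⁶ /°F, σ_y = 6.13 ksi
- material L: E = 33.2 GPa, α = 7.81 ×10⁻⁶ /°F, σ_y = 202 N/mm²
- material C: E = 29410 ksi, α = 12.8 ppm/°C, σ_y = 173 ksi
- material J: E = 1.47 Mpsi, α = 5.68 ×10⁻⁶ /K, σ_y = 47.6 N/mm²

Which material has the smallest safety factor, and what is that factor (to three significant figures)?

material P, n = 0.995

In consistent units (E in GPa, α in ×10⁻⁶/K, σ_y in MPa):
  material H: E = 306.8, α = 3.08, σ_y = 650.0 → σ = 64.9 MPa, n = 10.0
  material P: E = 69.10, α = 8.95, σ_y = 42.26 → σ = 42.5 MPa, n = 0.995
  material L: E = 33.20, α = 14.1, σ_y = 202.0 → σ = 32.1 MPa, n = 6.30
  material C: E = 202.8, α = 12.8, σ_y = 1193 → σ = 178 MPa, n = 6.69
  material J: E = 10.14, α = 5.68, σ_y = 47.60 → σ = 3.95 MPa, n = 12.0
The minimum is material P at n = 0.995.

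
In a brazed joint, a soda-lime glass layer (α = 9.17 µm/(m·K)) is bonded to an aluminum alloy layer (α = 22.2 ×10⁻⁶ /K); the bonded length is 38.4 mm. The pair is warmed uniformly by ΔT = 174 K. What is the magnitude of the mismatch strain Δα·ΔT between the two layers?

Δα = |9.17 − 22.2|×10⁻⁶/K = 13.0×10⁻⁶/K.
Mismatch strain = Δα·ΔT = 13.0×10⁻⁶ × 174.0 = 2.27×10⁻³.

2.27×10⁻³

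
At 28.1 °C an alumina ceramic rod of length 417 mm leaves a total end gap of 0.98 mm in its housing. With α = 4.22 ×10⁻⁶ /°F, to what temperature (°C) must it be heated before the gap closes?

α = 4.22×10⁻⁶/°F × 9/5 = 7.60×10⁻⁶/K.
α·L₀·ΔT = 0.98 mm ⇒ ΔT = 0.98 / (7.60×10⁻⁶ × 417.0) = 309.4 K.
T = 28.1 + 309.4 = 337.5 °C.

337 °C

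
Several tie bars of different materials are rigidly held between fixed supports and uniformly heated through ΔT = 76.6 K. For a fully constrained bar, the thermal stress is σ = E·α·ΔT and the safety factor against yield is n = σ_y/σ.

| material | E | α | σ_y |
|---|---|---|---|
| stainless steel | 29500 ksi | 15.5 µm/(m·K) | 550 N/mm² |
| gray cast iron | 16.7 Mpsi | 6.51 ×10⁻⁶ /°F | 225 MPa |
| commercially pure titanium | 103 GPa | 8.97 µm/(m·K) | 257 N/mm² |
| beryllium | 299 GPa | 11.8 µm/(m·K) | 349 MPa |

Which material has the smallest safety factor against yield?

Per material, after unit conversion:
  stainless steel: E = 203.4, α = 15.5, σ_y = 550.0 → σ = 241 MPa, n = 2.28
  gray cast iron: E = 115.1, α = 11.7, σ_y = 225.0 → σ = 103 MPa, n = 2.18
  commercially pure titanium: E = 103.0, α = 8.97, σ_y = 257.0 → σ = 70.8 MPa, n = 3.63
  beryllium: E = 299.0, α = 11.8, σ_y = 349.0 → σ = 270 MPa, n = 1.29
The minimum is beryllium at n = 1.29.

beryllium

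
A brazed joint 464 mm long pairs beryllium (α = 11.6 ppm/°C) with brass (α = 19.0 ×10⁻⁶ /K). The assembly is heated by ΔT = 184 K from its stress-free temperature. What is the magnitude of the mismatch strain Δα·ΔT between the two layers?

Δα = |11.6 − 19.0|×10⁻⁶/K = 7.40×10⁻⁶/K.
Mismatch strain = Δα·ΔT = 7.40×10⁻⁶ × 184.0 = 1.36×10⁻³.

1.36×10⁻³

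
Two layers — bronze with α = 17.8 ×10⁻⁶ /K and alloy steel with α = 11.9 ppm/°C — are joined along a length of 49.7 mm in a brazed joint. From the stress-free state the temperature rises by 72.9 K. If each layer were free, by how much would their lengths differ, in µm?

Δα = |17.8 − 11.9|×10⁻⁶/K = 5.90×10⁻⁶/K.
ΔL_mismatch = Δα·L·ΔT = 5.90×10⁻⁶ × 49.7 mm × 72.9 K = 21.4 µm.

21.4 µm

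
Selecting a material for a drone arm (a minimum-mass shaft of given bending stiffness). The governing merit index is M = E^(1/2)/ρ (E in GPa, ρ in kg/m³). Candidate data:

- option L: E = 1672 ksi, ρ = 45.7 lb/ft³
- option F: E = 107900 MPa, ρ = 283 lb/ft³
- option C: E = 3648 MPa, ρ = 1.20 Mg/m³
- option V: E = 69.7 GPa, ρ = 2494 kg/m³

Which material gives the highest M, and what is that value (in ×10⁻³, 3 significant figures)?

After converting to SI:
  option L: E = 11.53 GPa, ρ = 732.0 kg/m³
  option F: E = 107.9 GPa, ρ = 4533 kg/m³
  option C: E = 3.648 GPa, ρ = 1200 kg/m³
  option V: E = 69.70 GPa, ρ = 2494 kg/m³
  option L: M = 4.64×10⁻³
  option V: M = 3.35×10⁻³
  option F: M = 2.29×10⁻³
  option C: M = 1.59×10⁻³
Option L ranks first.

option L, M = 4.64×10⁻³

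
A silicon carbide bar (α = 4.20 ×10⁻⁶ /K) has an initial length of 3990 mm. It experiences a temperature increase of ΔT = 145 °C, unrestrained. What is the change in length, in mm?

ΔL = α·L₀·ΔT = 4.20×10⁻⁶ × 3990 mm × 145.0 K = 2.43 mm.

2.43 mm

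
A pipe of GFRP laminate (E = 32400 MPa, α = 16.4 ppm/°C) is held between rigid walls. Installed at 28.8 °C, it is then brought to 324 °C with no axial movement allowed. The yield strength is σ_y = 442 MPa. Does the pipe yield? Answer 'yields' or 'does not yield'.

E = 32400 MPa = 32.40 GPa.
ΔT = 295.2 K. Constrained thermal stress σ = E·α·ΔT = 32.40×10³ MPa × 16.4×10⁻⁶ × 295.2 = 157 MPa (compressive).
Compare to σ_y = 442 MPa: σ < σ_y, so it does not yield.

does not yield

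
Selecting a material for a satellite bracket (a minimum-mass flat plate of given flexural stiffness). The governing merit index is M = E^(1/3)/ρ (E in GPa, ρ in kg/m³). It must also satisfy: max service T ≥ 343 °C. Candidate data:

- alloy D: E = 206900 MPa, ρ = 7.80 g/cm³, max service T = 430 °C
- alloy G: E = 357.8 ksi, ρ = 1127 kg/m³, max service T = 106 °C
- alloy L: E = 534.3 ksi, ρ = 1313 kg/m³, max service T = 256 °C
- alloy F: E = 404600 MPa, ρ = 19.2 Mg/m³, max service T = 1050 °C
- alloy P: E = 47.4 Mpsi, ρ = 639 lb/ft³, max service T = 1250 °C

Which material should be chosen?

alloy D

Screen on constraints: max service T ≥ 343 °C. Survivors: alloy D, alloy F, alloy P.
In SI units:
  alloy D: E = 206.9 GPa, ρ = 7800 kg/m³
  alloy F: E = 404.6 GPa, ρ = 19200 kg/m³
  alloy P: E = 326.8 GPa, ρ = 10240 kg/m³
  alloy D: M = 0.758×10⁻³
  alloy P: M = 0.673×10⁻³
  alloy F: M = 0.385×10⁻³
Alloy D has the largest M.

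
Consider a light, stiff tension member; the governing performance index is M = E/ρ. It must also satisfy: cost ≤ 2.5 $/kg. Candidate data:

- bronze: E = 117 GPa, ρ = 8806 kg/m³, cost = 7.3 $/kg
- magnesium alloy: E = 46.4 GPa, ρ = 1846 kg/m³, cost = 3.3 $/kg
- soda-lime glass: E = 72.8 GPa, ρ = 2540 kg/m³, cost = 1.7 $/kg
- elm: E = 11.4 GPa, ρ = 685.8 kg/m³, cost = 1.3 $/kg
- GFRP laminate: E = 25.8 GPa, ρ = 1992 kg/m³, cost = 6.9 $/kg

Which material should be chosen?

soda-lime glass

Screen on constraints: cost ≤ 2.5 $/kg. Survivors: soda-lime glass, elm.
Per-candidate index values:
  soda-lime glass: M = 28.7 MN·m/kg
  elm: M = 16.6 MN·m/kg
The maximum is for soda-lime glass.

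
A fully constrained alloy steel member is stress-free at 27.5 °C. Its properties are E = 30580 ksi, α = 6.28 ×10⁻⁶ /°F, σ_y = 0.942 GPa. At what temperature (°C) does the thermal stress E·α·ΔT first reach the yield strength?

E = 30580 ksi = 210.8 GPa.
α = 6.28×10⁻⁶/°F × 9/5 = 11.3×10⁻⁶/K.
σ_y = 0.942 GPa = 942.0 MPa.
E·α·ΔT = 942.0 MPa ⇒ ΔT = 942.0 / (210.8×10³ × 11.3×10⁻⁶) = 395.2 K.
T = 27.5 + 395.2 = 422.7 °C.

423 °C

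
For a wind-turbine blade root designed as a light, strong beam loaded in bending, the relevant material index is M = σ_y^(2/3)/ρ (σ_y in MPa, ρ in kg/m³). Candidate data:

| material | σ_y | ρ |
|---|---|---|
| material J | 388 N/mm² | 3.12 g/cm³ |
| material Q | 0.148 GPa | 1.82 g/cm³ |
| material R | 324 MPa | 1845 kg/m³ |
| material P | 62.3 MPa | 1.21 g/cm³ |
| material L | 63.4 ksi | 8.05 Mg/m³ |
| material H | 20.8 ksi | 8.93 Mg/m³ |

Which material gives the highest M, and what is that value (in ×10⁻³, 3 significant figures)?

material R, M = 25.6×10⁻³

Normalizing units and computing the index:
  material J: σ_y = 388.0 MPa, ρ = 3120 kg/m³
  material Q: σ_y = 148.0 MPa, ρ = 1820 kg/m³
  material R: σ_y = 324.0 MPa, ρ = 1845 kg/m³
  material P: σ_y = 62.30 MPa, ρ = 1210 kg/m³
  material L: σ_y = 437.1 MPa, ρ = 8050 kg/m³
  material H: σ_y = 143.4 MPa, ρ = 8930 kg/m³
  material R: M = 25.6×10⁻³
  material J: M = 17.1×10⁻³
  material Q: M = 15.4×10⁻³
  material P: M = 13.0×10⁻³
  material L: M = 7.16×10⁻³
  material H: M = 3.07×10⁻³
Material R ranks first.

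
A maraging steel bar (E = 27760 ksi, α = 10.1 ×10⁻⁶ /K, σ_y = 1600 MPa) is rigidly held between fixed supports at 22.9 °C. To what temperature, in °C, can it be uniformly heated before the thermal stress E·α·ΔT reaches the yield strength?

E = 27760 ksi = 191.4 GPa.
E·α·ΔT = 1600 MPa ⇒ ΔT = 1600 / (191.4×10³ × 10.1×10⁻⁶) = 827.7 K.
T = 22.9 + 827.7 = 850.6 °C.

851 °C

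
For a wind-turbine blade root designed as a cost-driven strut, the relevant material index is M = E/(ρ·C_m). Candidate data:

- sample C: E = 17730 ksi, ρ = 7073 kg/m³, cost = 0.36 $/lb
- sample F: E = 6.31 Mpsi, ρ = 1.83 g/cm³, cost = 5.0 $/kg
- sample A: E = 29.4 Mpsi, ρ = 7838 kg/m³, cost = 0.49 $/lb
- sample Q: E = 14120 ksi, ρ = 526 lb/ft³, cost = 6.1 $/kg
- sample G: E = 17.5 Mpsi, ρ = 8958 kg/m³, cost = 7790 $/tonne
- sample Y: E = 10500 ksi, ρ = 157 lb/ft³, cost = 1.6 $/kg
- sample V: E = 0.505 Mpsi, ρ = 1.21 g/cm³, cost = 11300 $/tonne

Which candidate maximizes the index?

sample A

Normalizing units and computing the index:
  sample C: E = 122.2 GPa, ρ = 7073 kg/m³, cost = 0.7937 $/kg
  sample F: E = 43.51 GPa, ρ = 1830 kg/m³, cost = 5.000 $/kg
  sample A: E = 202.7 GPa, ρ = 7838 kg/m³, cost = 1.080 $/kg
  sample Q: E = 97.35 GPa, ρ = 8426 kg/m³, cost = 6.100 $/kg
  sample G: E = 120.7 GPa, ρ = 8958 kg/m³, cost = 7.790 $/kg
  sample Y: E = 72.39 GPa, ρ = 2515 kg/m³, cost = 1.600 $/kg
  sample V: E = 3.482 GPa, ρ = 1210 kg/m³, cost = 11.30 $/kg
  sample A: M = 23.9 MN·m per $
  sample C: M = 21.8 MN·m per $
  sample Y: M = 18.0 MN·m per $
  sample F: M = 4.75 MN·m per $
  sample Q: M = 1.89 MN·m per $
  sample G: M = 1.73 MN·m per $
  sample V: M = 0.255 MN·m per $
The maximum is for sample A.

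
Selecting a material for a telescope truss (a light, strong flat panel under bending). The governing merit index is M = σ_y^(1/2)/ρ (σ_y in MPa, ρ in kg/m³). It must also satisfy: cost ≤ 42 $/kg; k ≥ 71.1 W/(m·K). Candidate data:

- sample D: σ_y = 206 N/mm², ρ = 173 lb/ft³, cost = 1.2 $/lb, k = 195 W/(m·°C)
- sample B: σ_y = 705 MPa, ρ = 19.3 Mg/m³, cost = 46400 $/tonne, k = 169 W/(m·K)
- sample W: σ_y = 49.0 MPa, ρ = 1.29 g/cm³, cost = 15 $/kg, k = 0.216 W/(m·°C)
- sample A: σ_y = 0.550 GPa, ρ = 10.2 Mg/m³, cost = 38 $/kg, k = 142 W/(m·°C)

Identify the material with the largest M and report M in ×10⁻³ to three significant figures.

sample D, M = 5.18×10⁻³

Screen on constraints: cost ≤ 42 $/kg; k ≥ 71.1 W/(m·K). Survivors: sample D, sample A.
After converting to SI:
  sample D: σ_y = 206.0 MPa, ρ = 2771 kg/m³
  sample A: σ_y = 550.0 MPa, ρ = 10200 kg/m³
  sample D: M = 5.18×10⁻³
  sample A: M = 2.30×10⁻³
Sample D ranks first.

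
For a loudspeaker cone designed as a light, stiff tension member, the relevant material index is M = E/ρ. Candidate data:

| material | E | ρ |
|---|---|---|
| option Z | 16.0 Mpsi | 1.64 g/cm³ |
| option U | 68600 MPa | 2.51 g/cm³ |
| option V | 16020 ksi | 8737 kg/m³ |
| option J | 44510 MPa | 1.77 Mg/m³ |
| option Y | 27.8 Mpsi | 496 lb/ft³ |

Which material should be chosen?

Normalizing units and computing the index:
  option Z: E = 110.3 GPa, ρ = 1640 kg/m³
  option U: E = 68.60 GPa, ρ = 2510 kg/m³
  option V: E = 110.5 GPa, ρ = 8737 kg/m³
  option J: E = 44.51 GPa, ρ = 1770 kg/m³
  option Y: E = 191.7 GPa, ρ = 7945 kg/m³
  option Z: M = 67.3 MN·m/kg
  option U: M = 27.3 MN·m/kg
  option J: M = 25.1 MN·m/kg
  option Y: M = 24.1 MN·m/kg
  option V: M = 12.6 MN·m/kg
Option Z ranks first.

option Z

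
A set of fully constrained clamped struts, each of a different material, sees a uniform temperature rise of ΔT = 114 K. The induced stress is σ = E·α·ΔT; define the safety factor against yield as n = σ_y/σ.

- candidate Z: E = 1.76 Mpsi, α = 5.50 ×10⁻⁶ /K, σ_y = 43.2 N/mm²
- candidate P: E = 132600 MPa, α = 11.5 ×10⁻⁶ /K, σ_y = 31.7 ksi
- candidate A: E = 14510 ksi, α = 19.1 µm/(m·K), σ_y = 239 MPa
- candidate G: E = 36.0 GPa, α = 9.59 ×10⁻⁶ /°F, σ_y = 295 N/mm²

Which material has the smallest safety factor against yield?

With everything in SI (GPa, ×10⁻⁶/K, MPa):
  candidate Z: E = 12.13, α = 5.50, σ_y = 43.20 → σ = 7.61 MPa, n = 5.68
  candidate P: E = 132.6, α = 11.5, σ_y = 218.6 → σ = 174 MPa, n = 1.26
  candidate A: E = 100.0, α = 19.1, σ_y = 239.0 → σ = 218 MPa, n = 1.10
  candidate G: E = 36.00, α = 17.3, σ_y = 295.0 → σ = 70.8 MPa, n = 4.16
The minimum is candidate A at n = 1.10.

candidate A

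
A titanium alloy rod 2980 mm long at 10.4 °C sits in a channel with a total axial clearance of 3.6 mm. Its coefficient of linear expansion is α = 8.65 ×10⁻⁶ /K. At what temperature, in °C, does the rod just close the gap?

α·L₀·ΔT = 3.6 mm ⇒ ΔT = 3.6 / (8.65×10⁻⁶ × 2980.0) = 139.7 K.
T = 10.4 + 139.7 = 150.1 °C.

150 °C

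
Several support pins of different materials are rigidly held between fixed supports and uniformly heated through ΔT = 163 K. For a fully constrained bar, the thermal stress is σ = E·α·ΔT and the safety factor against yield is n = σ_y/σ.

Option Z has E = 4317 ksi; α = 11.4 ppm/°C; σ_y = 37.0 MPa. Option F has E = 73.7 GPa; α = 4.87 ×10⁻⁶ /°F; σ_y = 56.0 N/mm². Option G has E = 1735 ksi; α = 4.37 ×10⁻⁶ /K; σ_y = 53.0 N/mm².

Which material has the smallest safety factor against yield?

Per material, after unit conversion:
  option Z: E = 29.76, α = 11.4, σ_y = 37.00 → σ = 55.3 MPa, n = 0.669
  option F: E = 73.70, α = 8.77, σ_y = 56.00 → σ = 105 MPa, n = 0.532
  option G: E = 11.96, α = 4.37, σ_y = 53.00 → σ = 8.52 MPa, n = 6.22
The minimum is option F at n = 0.532.

option F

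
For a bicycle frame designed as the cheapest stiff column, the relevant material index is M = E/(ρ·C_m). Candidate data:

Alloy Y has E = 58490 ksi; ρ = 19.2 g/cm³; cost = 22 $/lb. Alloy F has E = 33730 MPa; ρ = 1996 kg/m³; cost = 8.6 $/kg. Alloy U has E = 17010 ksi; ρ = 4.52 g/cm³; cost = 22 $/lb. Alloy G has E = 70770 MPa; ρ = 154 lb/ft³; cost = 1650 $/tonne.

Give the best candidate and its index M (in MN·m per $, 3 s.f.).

After converting to SI:
  alloy Y: E = 403.3 GPa, ρ = 19200 kg/m³, cost = 48.50 $/kg
  alloy F: E = 33.73 GPa, ρ = 1996 kg/m³, cost = 8.600 $/kg
  alloy U: E = 117.3 GPa, ρ = 4520 kg/m³, cost = 48.50 $/kg
  alloy G: E = 70.77 GPa, ρ = 2467 kg/m³, cost = 1.650 $/kg
  alloy G: M = 17.4 MN·m per $
  alloy F: M = 1.96 MN·m per $
  alloy U: M = 0.535 MN·m per $
  alloy Y: M = 0.433 MN·m per $
The maximum is for alloy G.

alloy G, M = 17.4 MN·m per $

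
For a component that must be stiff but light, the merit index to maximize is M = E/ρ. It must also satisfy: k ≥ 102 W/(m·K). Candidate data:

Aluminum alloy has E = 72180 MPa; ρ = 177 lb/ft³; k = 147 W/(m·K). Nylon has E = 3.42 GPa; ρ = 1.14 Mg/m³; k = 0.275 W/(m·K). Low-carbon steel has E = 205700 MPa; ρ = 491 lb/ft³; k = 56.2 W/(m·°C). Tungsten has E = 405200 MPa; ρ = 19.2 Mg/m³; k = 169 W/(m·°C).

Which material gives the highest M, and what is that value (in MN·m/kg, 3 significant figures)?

Screen on constraints: k ≥ 102 W/(m·K). Survivors: aluminum alloy, tungsten.
Convert each candidate to consistent units, then evaluate M:
  aluminum alloy: E = 72.18 GPa, ρ = 2835 kg/m³
  tungsten: E = 405.2 GPa, ρ = 19200 kg/m³
  aluminum alloy: M = 25.5 MN·m/kg
  tungsten: M = 21.1 MN·m/kg
Aluminum alloy has the largest M.

aluminum alloy, M = 25.5 MN·m/kg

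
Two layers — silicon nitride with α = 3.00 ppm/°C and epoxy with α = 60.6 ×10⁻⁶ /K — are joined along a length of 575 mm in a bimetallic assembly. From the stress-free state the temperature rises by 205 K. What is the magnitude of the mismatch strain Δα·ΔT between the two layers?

0.0118

Δα = |3.00 − 60.6|×10⁻⁶/K = 57.6×10⁻⁶/K.
Mismatch strain = Δα·ΔT = 57.6×10⁻⁶ × 205.0 = 0.0118.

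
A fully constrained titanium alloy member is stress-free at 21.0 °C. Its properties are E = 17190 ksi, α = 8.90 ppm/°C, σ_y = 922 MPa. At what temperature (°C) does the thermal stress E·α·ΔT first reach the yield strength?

895 °C

E = 17190 ksi = 118.5 GPa.
E·α·ΔT = 922.0 MPa ⇒ ΔT = 922.0 / (118.5×10³ × 8.90×10⁻⁶) = 874.1 K.
T = 21.0 + 874.1 = 895.1 °C.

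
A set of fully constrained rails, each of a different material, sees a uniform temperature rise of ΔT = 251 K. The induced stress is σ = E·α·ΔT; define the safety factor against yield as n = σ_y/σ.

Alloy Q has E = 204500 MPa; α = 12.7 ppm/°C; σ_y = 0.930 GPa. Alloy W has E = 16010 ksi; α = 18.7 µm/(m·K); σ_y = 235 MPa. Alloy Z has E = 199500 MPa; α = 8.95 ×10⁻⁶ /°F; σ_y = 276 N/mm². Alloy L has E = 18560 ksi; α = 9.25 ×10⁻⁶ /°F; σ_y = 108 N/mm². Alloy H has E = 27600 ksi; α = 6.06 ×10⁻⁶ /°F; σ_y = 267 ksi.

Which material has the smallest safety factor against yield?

alloy L

Per material, after unit conversion:
  alloy Q: E = 204.5, α = 12.7, σ_y = 930.0 → σ = 652 MPa, n = 1.43
  alloy W: E = 110.4, α = 18.7, σ_y = 235.0 → σ = 518 MPa, n = 0.454
  alloy Z: E = 199.5, α = 16.1, σ_y = 276.0 → σ = 807 MPa, n = 0.342
  alloy L: E = 128.0, α = 16.6, σ_y = 108.0 → σ = 535 MPa, n = 0.202
  alloy H: E = 190.3, α = 10.9, σ_y = 1841 → σ = 521 MPa, n = 3.53
Smallest n: alloy L with n = 0.202.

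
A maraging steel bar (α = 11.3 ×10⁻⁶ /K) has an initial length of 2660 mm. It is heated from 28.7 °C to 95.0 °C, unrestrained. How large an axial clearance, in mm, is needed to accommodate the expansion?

ΔT = 95.0 − 28.7 = 66.30 K.
ΔL = α·L₀·ΔT = 11.3×10⁻⁶ × 2660 mm × 66.30 K = 1.99 mm.

1.99 mm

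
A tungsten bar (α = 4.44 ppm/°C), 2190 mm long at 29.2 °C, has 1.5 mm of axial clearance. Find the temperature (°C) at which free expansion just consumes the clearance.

α·L₀·ΔT = 1.5 mm ⇒ ΔT = 1.5 / (4.44×10⁻⁶ × 2190.0) = 154.3 K.
T = 29.2 + 154.3 = 183.5 °C.

183 °C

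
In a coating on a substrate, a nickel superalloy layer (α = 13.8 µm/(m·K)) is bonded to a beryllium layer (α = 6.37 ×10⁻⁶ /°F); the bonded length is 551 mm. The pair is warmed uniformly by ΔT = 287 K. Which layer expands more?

beryllium: α = 6.37×10⁻⁶/°F × 9/5 = 11.5×10⁻⁶/K.
α(nickel superalloy) = 13.8×10⁻⁶/K vs α(beryllium) = 11.5×10⁻⁶/K.
Higher α expands more for the same ΔT: nickel superalloy.

nickel superalloy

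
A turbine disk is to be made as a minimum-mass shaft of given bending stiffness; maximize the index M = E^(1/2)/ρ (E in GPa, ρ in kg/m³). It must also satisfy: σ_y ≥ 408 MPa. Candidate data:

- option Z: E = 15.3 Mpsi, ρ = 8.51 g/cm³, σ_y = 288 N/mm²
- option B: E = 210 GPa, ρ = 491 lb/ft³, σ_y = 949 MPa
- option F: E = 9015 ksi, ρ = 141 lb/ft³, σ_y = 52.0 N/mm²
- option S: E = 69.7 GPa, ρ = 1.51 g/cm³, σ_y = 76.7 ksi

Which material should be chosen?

Screen on constraints: σ_y ≥ 408 MPa. Survivors: option B, option S.
After converting to SI:
  option B: E = 210.0 GPa, ρ = 7865 kg/m³
  option S: E = 69.70 GPa, ρ = 1510 kg/m³
  option S: M = 5.53×10⁻³
  option B: M = 1.84×10⁻³
Highest index: option S.

option S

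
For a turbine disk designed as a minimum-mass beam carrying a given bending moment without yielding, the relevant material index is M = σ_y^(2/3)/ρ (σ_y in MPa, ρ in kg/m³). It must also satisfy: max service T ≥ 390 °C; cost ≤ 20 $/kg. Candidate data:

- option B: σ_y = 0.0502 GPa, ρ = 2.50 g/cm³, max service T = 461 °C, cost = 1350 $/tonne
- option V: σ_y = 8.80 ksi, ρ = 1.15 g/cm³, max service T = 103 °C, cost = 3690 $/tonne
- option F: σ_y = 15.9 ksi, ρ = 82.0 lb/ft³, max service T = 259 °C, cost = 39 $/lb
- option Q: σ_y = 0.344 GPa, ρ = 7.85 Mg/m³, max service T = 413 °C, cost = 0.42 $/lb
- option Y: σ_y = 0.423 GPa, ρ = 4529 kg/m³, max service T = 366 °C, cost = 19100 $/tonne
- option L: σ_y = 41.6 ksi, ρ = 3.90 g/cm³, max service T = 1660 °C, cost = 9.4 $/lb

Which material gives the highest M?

Screen on constraints: max service T ≥ 390 °C; cost ≤ 20 $/kg. Survivors: option B, option Q.
Convert each candidate to consistent units, then evaluate M:
  option B: σ_y = 50.20 MPa, ρ = 2500 kg/m³
  option Q: σ_y = 344.0 MPa, ρ = 7850 kg/m³
  option Q: M = 6.25×10⁻³
  option B: M = 5.44×10⁻³
The maximum is for option Q.

option Q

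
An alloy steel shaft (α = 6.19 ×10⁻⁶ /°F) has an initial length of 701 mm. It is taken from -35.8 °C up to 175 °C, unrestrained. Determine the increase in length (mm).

Convert α: 6.19×10⁻⁶/°F × (9/5) = 11.1×10⁻⁶/K.
ΔT = 175 − (-35.8) = 210.8 K.
ΔL = α·L₀·ΔT = 11.1×10⁻⁶ × 701 mm × 210.8 K = 1.65 mm.

1.65 mm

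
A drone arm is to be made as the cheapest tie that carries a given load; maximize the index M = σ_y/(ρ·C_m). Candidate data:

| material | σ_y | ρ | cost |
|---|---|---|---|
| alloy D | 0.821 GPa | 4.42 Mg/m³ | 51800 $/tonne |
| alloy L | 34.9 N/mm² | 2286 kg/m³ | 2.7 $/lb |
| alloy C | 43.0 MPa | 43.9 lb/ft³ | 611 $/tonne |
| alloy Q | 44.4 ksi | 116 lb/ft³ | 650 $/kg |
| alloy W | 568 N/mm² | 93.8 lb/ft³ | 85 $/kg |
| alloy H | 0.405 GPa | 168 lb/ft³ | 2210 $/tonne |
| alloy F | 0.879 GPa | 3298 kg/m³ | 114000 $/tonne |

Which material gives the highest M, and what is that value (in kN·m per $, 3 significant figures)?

alloy C, M = 100 kN·m per $

Normalizing units and computing the index:
  alloy D: σ_y = 821.0 MPa, ρ = 4420 kg/m³, cost = 51.80 $/kg
  alloy L: σ_y = 34.90 MPa, ρ = 2286 kg/m³, cost = 5.952 $/kg
  alloy C: σ_y = 43.00 MPa, ρ = 703.2 kg/m³, cost = 0.6110 $/kg
  alloy Q: σ_y = 306.1 MPa, ρ = 1858 kg/m³, cost = 650.0 $/kg
  alloy W: σ_y = 568.0 MPa, ρ = 1503 kg/m³, cost = 85.00 $/kg
  alloy H: σ_y = 405.0 MPa, ρ = 2691 kg/m³, cost = 2.210 $/kg
  alloy F: σ_y = 879.0 MPa, ρ = 3298 kg/m³, cost = 114.0 $/kg
  alloy C: M = 100 kN·m per $
  alloy H: M = 68.1 kN·m per $
  alloy W: M = 4.45 kN·m per $
  alloy D: M = 3.59 kN·m per $
  alloy L: M = 2.56 kN·m per $
  alloy F: M = 2.34 kN·m per $
  alloy Q: M = 0.253 kN·m per $
Alloy C has the largest M.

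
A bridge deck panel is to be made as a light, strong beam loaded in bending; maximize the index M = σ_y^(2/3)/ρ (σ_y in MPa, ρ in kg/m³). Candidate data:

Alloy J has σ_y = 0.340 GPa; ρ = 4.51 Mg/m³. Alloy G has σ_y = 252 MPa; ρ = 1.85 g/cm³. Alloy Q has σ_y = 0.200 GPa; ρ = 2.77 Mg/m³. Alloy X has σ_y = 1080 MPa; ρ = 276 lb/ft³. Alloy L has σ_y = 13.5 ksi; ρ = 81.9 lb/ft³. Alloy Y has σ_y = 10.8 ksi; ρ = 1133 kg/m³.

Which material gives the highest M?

alloy X

Convert each candidate to consistent units, then evaluate M:
  alloy J: σ_y = 340.0 MPa, ρ = 4510 kg/m³
  alloy G: σ_y = 252.0 MPa, ρ = 1850 kg/m³
  alloy Q: σ_y = 200.0 MPa, ρ = 2770 kg/m³
  alloy X: σ_y = 1080 MPa, ρ = 4421 kg/m³
  alloy L: σ_y = 93.08 MPa, ρ = 1312 kg/m³
  alloy Y: σ_y = 74.46 MPa, ρ = 1133 kg/m³
  alloy X: M = 23.8×10⁻³
  alloy G: M = 21.6×10⁻³
  alloy L: M = 15.7×10⁻³
  alloy Y: M = 15.6×10⁻³
  alloy Q: M = 12.3×10⁻³
  alloy J: M = 10.8×10⁻³
Alloy X ranks first.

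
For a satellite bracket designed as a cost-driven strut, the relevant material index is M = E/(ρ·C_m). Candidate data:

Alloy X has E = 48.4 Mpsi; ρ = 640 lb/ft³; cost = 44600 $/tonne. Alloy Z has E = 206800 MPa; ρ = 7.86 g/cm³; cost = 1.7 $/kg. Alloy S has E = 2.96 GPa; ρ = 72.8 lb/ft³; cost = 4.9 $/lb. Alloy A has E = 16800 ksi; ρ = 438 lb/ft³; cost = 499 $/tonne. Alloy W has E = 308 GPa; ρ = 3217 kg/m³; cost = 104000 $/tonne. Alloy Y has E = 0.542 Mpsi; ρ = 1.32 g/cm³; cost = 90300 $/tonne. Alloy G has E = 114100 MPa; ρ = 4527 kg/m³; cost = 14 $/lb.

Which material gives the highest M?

After converting to SI:
  alloy X: E = 333.7 GPa, ρ = 10250 kg/m³, cost = 44.60 $/kg
  alloy Z: E = 206.8 GPa, ρ = 7860 kg/m³, cost = 1.700 $/kg
  alloy S: E = 2.960 GPa, ρ = 1166 kg/m³, cost = 10.80 $/kg
  alloy A: E = 115.8 GPa, ρ = 7016 kg/m³, cost = 0.4990 $/kg
  alloy W: E = 308.0 GPa, ρ = 3217 kg/m³, cost = 104.0 $/kg
  alloy Y: E = 3.737 GPa, ρ = 1320 kg/m³, cost = 90.30 $/kg
  alloy G: E = 114.1 GPa, ρ = 4527 kg/m³, cost = 30.86 $/kg
  alloy A: M = 33.1 MN·m per $
  alloy Z: M = 15.5 MN·m per $
  alloy W: M = 0.921 MN·m per $
  alloy G: M = 0.817 MN·m per $
  alloy X: M = 0.730 MN·m per $
  alloy S: M = 0.235 MN·m per $
  alloy Y: M = 0.0314 MN·m per $
Highest index: alloy A.

alloy A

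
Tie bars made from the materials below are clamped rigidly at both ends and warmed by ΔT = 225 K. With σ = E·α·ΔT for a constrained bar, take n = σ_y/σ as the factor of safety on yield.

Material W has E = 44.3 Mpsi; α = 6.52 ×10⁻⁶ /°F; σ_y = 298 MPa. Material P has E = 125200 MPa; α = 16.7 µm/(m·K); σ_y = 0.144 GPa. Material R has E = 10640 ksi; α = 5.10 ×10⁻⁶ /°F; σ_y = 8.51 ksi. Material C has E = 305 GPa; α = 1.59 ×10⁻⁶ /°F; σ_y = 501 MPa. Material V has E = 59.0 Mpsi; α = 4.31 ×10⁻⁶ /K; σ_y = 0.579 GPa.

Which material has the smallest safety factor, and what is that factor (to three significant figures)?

material P, n = 0.306

Per material, after unit conversion:
  material W: E = 305.4, α = 11.7, σ_y = 298.0 → σ = 807 MPa, n = 0.369
  material P: E = 125.2, α = 16.7, σ_y = 144.0 → σ = 470 MPa, n = 0.306
  material R: E = 73.36, α = 9.18, σ_y = 58.67 → σ = 152 MPa, n = 0.387
  material C: E = 305.0, α = 2.86, σ_y = 501.0 → σ = 196 MPa, n = 2.55
  material V: E = 406.8, α = 4.31, σ_y = 579.0 → σ = 394 MPa, n = 1.47
The minimum is material P at n = 0.306.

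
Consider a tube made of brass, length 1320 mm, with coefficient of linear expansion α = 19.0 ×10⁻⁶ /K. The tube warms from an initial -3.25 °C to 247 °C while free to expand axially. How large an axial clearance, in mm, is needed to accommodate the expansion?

6.28 mm

ΔT = 247 − (-3.25) = 250.2 K.
ΔL = α·L₀·ΔT = 19.0×10⁻⁶ × 1320 mm × 250.2 K = 6.28 mm.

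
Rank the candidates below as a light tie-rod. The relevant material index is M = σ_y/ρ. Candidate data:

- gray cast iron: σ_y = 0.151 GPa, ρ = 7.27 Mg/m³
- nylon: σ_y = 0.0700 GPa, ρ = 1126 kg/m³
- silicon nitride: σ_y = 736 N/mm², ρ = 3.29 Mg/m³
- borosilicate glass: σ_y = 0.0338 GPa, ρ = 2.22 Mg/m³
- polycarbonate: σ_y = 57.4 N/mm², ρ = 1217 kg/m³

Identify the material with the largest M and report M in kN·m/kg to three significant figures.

Putting every candidate on a common basis:
  gray cast iron: σ_y = 151.0 MPa, ρ = 7270 kg/m³
  nylon: σ_y = 70.00 MPa, ρ = 1126 kg/m³
  silicon nitride: σ_y = 736.0 MPa, ρ = 3290 kg/m³
  borosilicate glass: σ_y = 33.80 MPa, ρ = 2220 kg/m³
  polycarbonate: σ_y = 57.40 MPa, ρ = 1217 kg/m³
  silicon nitride: M = 224 kN·m/kg
  nylon: M = 62.2 kN·m/kg
  polycarbonate: M = 47.2 kN·m/kg
  gray cast iron: M = 20.8 kN·m/kg
  borosilicate glass: M = 15.2 kN·m/kg
The maximum is for silicon nitride.

silicon nitride, M = 224 kN·m/kg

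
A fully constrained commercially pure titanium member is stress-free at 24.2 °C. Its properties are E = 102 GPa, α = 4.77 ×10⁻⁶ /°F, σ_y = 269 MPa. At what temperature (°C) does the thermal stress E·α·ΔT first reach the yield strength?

α = 4.77×10⁻⁶/°F × 9/5 = 8.59×10⁻⁶/K.
E·α·ΔT = 269.0 MPa ⇒ ΔT = 269.0 / (102.0×10³ × 8.59×10⁻⁶) = 307.2 K.
T = 24.2 + 307.2 = 331.4 °C.

331 °C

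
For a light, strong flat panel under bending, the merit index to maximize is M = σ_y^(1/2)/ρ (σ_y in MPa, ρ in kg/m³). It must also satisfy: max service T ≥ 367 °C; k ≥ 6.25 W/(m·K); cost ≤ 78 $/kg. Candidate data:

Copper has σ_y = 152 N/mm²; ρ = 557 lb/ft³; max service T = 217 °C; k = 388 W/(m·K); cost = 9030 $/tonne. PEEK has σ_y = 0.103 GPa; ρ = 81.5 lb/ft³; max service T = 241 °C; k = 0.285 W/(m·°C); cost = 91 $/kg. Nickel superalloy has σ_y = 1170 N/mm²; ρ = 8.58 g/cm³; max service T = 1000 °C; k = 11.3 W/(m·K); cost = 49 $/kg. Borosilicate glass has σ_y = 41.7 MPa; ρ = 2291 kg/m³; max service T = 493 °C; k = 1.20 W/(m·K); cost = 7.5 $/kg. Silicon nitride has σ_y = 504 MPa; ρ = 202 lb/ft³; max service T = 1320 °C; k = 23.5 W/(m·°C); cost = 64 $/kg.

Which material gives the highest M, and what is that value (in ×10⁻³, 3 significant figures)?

silicon nitride, M = 6.94×10⁻³

Screen on constraints: max service T ≥ 367 °C; k ≥ 6.25 W/(m·K); cost ≤ 78 $/kg. Survivors: nickel superalloy, silicon nitride.
Normalizing units and computing the index:
  nickel superalloy: σ_y = 1170 MPa, ρ = 8580 kg/m³
  silicon nitride: σ_y = 504.0 MPa, ρ = 3236 kg/m³
  silicon nitride: M = 6.94×10⁻³
  nickel superalloy: M = 3.99×10⁻³
Highest index: silicon nitride.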